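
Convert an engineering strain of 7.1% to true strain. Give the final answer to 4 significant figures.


epsilon_true = ln(1 + epsilon_eng)
epsilon_true = ln(1 + 0.071)
epsilon_true = 0.06859


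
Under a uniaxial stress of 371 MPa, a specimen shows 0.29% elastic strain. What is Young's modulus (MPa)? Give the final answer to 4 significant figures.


E = sigma / epsilon
epsilon = 0.29% = 2.9e-03
E = 371 / 2.9e-03
E = 127900 MPa


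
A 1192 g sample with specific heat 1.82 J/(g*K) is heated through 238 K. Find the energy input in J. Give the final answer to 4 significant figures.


Q = m * cp * dT
Q = 1192 * 1.82 * 238
Q = 516300 J


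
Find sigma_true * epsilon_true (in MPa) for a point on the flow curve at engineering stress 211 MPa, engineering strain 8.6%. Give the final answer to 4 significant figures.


sigma_true = sigma_eng * (1 + epsilon_eng)
sigma_true = 211 * (1 + 0.086) = 229.146 MPa
epsilon_true = ln(1 + epsilon_eng)
epsilon_true = ln(1 + 0.086) = 0.0825012
sigma_true * epsilon_true = 229.146 * 0.0825012 = 18.9 MPa


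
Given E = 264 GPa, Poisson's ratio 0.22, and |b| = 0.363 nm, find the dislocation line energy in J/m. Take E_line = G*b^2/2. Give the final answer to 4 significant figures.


Step 1: G = E / (2*(1+nu))
G = 264 / (2*(1+0.22)) = 108.197 GPa = 1.08197e+11 Pa
Step 2: E_line = G*b^2/2
b = 0.363 nm = 3.63e-10 m
E_line = 0.5 * 1.08197e+11 * (3.63e-10)^2 = 7.128e-09 J/m


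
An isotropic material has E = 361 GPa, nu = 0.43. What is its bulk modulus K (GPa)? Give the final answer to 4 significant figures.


K = E / (3*(1-2*nu))
K = 361 / (3*(1-2*0.43))
K = 859.5 GPa


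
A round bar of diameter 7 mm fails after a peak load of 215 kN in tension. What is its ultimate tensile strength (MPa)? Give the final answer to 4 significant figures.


A0 = pi*(d/2)^2 = pi*(7/2)^2 = 38.4845 mm^2
UTS = F_max / A0 = 215*1000 / 38.4845
UTS = 5587 MPa


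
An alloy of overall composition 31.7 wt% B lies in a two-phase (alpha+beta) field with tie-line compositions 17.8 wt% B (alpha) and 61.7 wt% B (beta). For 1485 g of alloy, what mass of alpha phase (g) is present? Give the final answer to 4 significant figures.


f_alpha = (C_beta - C0) / (C_beta - C_alpha)
f_alpha = (61.7 - 31.7) / (61.7 - 17.8) = 0.683371
m_alpha = f_alpha * m_total = 0.683371 * 1485 = 1015 g


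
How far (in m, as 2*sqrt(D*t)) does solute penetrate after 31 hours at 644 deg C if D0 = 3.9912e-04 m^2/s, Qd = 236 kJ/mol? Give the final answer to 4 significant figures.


Step 1: D = D0 * exp(-Qd/(R*T))
T = 917.15 K
D = 3.9912e-04 * exp(-236e3 / (8.314 * 917.15)) = 1.44431e-17 m^2/s
Step 2: L = 2*sqrt(D*t)
t = 31 h = 111600 s
L = 2*sqrt(1.44431e-17 * 111600) = 2.539e-06 m


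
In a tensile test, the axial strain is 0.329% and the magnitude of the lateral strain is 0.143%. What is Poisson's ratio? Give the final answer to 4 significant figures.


nu = -epsilon_lat / epsilon_axial
Lateral strain is contraction (negative), so using magnitudes:
nu = 0.143 / 0.329
nu = 0.4347


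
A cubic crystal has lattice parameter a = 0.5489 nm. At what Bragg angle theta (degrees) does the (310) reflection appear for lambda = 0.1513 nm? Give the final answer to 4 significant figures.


d = a / sqrt(h^2+k^2+l^2)
d = 0.5489 / sqrt(10) = 0.173577 nm
lambda = 2*d*sin(theta)  =>  sin(theta) = lambda / (2*d)
sin(theta) = 0.1513 / (2 * 0.173577) = 0.435829
theta = 25.84 deg


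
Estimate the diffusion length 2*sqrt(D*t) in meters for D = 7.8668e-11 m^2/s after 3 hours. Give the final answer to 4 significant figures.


t = 3 hr = 10800 s
Diffusion length = 2*sqrt(D*t)
= 2*sqrt(7.8668e-11 * 10800)
= 1.843e-03 m


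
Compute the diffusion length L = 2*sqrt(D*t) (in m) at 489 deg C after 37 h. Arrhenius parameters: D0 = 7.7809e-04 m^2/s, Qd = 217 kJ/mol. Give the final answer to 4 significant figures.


Step 1: D = D0 * exp(-Qd/(R*T))
T = 762.15 K
D = 7.7809e-04 * exp(-217e3 / (8.314 * 762.15)) = 1.0428e-18 m^2/s
Step 2: L = 2*sqrt(D*t)
t = 37 h = 133200 s
L = 2*sqrt(1.0428e-18 * 133200) = 7.454e-07 m


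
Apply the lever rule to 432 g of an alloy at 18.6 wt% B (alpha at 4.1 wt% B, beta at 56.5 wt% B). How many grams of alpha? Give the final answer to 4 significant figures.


f_alpha = (C_beta - C0) / (C_beta - C_alpha)
f_alpha = (56.5 - 18.6) / (56.5 - 4.1) = 0.723282
m_alpha = f_alpha * m_total = 0.723282 * 432 = 312.5 g


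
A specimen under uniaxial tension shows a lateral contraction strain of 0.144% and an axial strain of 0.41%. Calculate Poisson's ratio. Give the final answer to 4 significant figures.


nu = -epsilon_lat / epsilon_axial
Lateral strain is contraction (negative), so using magnitudes:
nu = 0.144 / 0.41
nu = 0.3512


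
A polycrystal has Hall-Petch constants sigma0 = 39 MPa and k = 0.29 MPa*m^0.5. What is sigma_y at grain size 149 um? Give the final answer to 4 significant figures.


sigma_y = sigma0 + k / sqrt(d)
d = 149 um = 1.49e-04 m
sigma_y = 39 + 0.29 / sqrt(1.49e-04)
sigma_y = 62.76 MPa


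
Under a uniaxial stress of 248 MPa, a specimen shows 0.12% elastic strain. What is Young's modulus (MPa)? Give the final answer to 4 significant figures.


E = sigma / epsilon
epsilon = 0.12% = 1.2e-03
E = 248 / 1.2e-03
E = 206700 MPa


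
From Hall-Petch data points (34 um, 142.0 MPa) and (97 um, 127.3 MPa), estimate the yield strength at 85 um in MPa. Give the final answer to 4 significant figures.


sigma_y = sigma0 + k / sqrt(d)
1/sqrt(d1) = 1/sqrt(3.4e-05) = 171.499;  1/sqrt(d2) = 101.535
k = (sigma1 - sigma2) / (1/sqrt(d1) - 1/sqrt(d2)) = (142.0 - 127.3) / (171.499 - 101.535) = 0.210108 MPa*m^0.5
sigma0 = sigma1 - k/sqrt(d1) = 142.0 - 0.210108*171.499 = 105.967 MPa
sigma_y(d3) = 105.967 + 0.210108 / sqrt(8.5e-05) = 128.8 MPa


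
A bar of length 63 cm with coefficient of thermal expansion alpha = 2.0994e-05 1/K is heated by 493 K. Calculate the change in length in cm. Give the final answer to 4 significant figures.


dL = L0 * alpha * dT
dL = 63 * 2.0994e-05 * 493
dL = 0.6521 cm


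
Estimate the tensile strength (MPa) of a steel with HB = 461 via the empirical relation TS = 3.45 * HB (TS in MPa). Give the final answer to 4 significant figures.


TS (MPa) = 3.45 * HB
TS = 3.45 * 461
TS = 1590 MPa


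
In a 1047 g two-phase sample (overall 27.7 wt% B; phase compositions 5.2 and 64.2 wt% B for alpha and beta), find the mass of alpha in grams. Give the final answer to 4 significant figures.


f_alpha = (C_beta - C0) / (C_beta - C_alpha)
f_alpha = (64.2 - 27.7) / (64.2 - 5.2) = 0.618644
m_alpha = f_alpha * m_total = 0.618644 * 1047 = 647.7 g


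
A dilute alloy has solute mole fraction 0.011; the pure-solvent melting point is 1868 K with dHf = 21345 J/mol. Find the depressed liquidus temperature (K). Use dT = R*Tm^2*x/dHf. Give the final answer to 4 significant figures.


dT = R*Tm^2*x / dHf
dT = 8.314 * 1868^2 * 0.011 / 21345
dT = 14.9507 K
T_new = 1868 - 14.9507 = 1853 K


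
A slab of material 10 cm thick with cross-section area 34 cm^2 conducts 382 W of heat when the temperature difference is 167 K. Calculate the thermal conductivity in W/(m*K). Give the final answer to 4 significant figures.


k = Q*L / (A*dT)
L = 0.1 m, A = 3.4e-03 m^2
k = 382 * 0.1 / (3.4e-03 * 167)
k = 67.28 W/(m*K)


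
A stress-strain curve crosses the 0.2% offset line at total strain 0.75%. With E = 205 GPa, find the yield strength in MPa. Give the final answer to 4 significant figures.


Offset strain = 0.002
Elastic strain at yield = total_strain - offset = 7.5e-03 - 0.002 = 5.5e-03
sigma_y = E * elastic_strain = 205000 * 5.5e-03
sigma_y = 1128 MPa


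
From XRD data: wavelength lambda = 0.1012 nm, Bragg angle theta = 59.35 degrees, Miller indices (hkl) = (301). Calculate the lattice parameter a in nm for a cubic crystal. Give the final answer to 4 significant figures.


d = lambda / (2*sin(theta))
d = 0.1012 / (2*sin(59.35 deg))
d = 0.0588169 nm
a = d * sqrt(h^2+k^2+l^2) = 0.0588169 * sqrt(10)
a = 0.186 nm


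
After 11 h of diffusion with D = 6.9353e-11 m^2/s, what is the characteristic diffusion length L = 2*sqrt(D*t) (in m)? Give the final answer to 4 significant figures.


t = 11 hr = 39600 s
Diffusion length = 2*sqrt(D*t)
= 2*sqrt(6.9353e-11 * 39600)
= 3.314e-03 m


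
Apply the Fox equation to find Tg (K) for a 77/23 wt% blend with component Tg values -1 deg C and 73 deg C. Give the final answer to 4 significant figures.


1/Tg = w1/Tg1 + w2/Tg2 (in Kelvin)
Tg1 = 272.15 K, Tg2 = 346.15 K
1/Tg = 0.77/272.15 + 0.23/346.15
Tg = 286.2 K


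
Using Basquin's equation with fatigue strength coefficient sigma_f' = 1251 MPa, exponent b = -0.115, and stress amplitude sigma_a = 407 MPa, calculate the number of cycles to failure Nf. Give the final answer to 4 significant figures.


sigma_a = sigma_f' * (2*Nf)^b
2*Nf = (sigma_a / sigma_f')^(1/b)
2*Nf = (407 / 1251)^(1/-0.115)
2*Nf = 17399.9
Nf = 8700 cycles


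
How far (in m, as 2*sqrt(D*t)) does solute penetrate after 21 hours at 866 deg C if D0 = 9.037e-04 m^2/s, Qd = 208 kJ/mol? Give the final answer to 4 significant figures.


Step 1: D = D0 * exp(-Qd/(R*T))
T = 1139.15 K
D = 9.037e-04 * exp(-208e3 / (8.314 * 1139.15)) = 2.61841e-13 m^2/s
Step 2: L = 2*sqrt(D*t)
t = 21 h = 75600 s
L = 2*sqrt(2.61841e-13 * 75600) = 2.814e-04 m


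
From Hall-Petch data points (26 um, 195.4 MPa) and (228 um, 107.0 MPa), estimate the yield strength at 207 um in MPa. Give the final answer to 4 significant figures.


sigma_y = sigma0 + k / sqrt(d)
1/sqrt(d1) = 1/sqrt(2.6e-05) = 196.116;  1/sqrt(d2) = 66.2266
k = (sigma1 - sigma2) / (1/sqrt(d1) - 1/sqrt(d2)) = (195.4 - 107.0) / (196.116 - 66.2266) = 0.680578 MPa*m^0.5
sigma0 = sigma1 - k/sqrt(d1) = 195.4 - 0.680578*196.116 = 61.9276 MPa
sigma_y(d3) = 61.9276 + 0.680578 / sqrt(2.07e-04) = 109.2 MPa


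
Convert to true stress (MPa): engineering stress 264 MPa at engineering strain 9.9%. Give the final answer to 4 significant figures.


sigma_true = sigma_eng * (1 + epsilon_eng)
sigma_true = 264 * (1 + 0.099)
sigma_true = 290.1 MPa


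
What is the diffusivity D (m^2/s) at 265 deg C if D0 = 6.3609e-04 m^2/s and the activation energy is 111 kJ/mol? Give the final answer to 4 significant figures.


D = D0 * exp(-Qd / (R*T))
T = 538.15 K
D = 6.3609e-04 * exp(-111e3 / (8.314 * 538.15))
D = 1.069e-14 m^2/s


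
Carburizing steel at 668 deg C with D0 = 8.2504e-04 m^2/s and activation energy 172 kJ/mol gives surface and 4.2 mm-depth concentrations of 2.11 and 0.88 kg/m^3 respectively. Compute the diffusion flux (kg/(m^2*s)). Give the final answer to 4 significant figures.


Step 1: D = D0 * exp(-Qd/(R*T))
T = 668 + 273.15 = 941.15 K
D = 8.2504e-04 * exp(-172e3 / (8.314 * 941.15)) = 2.34413e-13 m^2/s
Step 2: J = D * (C1 - C2) / dx
J = 2.34413e-13 * (2.11 - 0.88) / 4.2e-03
J = 6.865e-11 kg/(m^2*s)


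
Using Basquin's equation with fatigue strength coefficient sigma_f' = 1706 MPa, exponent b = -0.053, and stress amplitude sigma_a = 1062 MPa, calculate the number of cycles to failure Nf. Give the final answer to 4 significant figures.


sigma_a = sigma_f' * (2*Nf)^b
2*Nf = (sigma_a / sigma_f')^(1/b)
2*Nf = (1062 / 1706)^(1/-0.053)
2*Nf = 7656.8
Nf = 3828 cycles


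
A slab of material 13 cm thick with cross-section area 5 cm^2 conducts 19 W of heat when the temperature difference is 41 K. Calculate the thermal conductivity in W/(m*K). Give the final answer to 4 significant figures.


k = Q*L / (A*dT)
L = 0.13 m, A = 5e-04 m^2
k = 19 * 0.13 / (5e-04 * 41)
k = 120.5 W/(m*K)


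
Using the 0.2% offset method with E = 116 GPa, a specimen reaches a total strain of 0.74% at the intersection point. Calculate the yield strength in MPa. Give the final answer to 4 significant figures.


Offset strain = 0.002
Elastic strain at yield = total_strain - offset = 7.4e-03 - 0.002 = 5.4e-03
sigma_y = E * elastic_strain = 116000 * 5.4e-03
sigma_y = 626.4 MPa


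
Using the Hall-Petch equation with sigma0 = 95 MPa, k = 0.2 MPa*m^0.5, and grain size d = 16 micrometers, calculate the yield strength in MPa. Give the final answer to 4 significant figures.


sigma_y = sigma0 + k / sqrt(d)
d = 16 um = 1.6e-05 m
sigma_y = 95 + 0.2 / sqrt(1.6e-05)
sigma_y = 145 MPa


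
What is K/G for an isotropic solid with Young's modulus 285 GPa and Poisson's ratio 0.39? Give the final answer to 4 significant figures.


G = E / (2*(1+nu))
G = 285 / (2*(1+0.39)) = 102.518 GPa
K = E / (3*(1-2*nu))
K = 285 / (3*(1-2*0.39)) = 431.818 GPa
K/G = 431.818 / 102.518 = 4.212


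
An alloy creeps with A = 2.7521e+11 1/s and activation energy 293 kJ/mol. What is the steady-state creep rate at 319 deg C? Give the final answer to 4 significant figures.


rate = A * exp(-Q / (R*T))
T = 319 + 273.15 = 592.15 K
rate = 2.7521e+11 * exp(-293e3 / (8.314 * 592.15))
rate = 3.914e-15 1/s


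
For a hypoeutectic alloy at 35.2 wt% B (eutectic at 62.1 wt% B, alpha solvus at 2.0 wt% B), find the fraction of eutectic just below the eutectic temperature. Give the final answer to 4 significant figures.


f_primary = (C_e - C0) / (C_e - C_alpha_max)
f_primary = (62.1 - 35.2) / (62.1 - 2.0)
f_primary = 0.447587
f_eutectic = 1 - 0.447587 = 0.5524


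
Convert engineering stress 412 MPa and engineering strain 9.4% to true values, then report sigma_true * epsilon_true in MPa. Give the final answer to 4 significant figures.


sigma_true = sigma_eng * (1 + epsilon_eng)
sigma_true = 412 * (1 + 0.094) = 450.728 MPa
epsilon_true = ln(1 + epsilon_eng)
epsilon_true = ln(1 + 0.094) = 0.0898407
sigma_true * epsilon_true = 450.728 * 0.0898407 = 40.49 MPa


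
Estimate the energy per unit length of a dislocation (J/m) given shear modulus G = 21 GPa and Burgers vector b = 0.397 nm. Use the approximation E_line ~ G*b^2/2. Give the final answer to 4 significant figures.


E = G*b^2/2
b = 0.397 nm = 3.97e-10 m
G = 21 GPa = 2.1e+10 Pa
E = 0.5 * 2.1e+10 * (3.97e-10)^2
E = 1.655e-09 J/m


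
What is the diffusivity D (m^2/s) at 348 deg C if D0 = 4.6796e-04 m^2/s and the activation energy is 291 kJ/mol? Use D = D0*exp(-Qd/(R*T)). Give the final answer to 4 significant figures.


D = D0 * exp(-Qd / (R*T))
T = 621.15 K
D = 4.6796e-04 * exp(-291e3 / (8.314 * 621.15))
D = 1.578e-28 m^2/s


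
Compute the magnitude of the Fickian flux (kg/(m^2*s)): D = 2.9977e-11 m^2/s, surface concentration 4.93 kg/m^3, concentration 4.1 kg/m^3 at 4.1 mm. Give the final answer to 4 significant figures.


J = -D * (dC/dx) = D * (C1 - C2) / dx
J = 2.9977e-11 * (4.93 - 4.1) / 4.1e-03
J = 6.069e-09 kg/(m^2*s)


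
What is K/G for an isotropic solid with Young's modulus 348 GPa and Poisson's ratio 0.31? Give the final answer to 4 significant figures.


G = E / (2*(1+nu))
G = 348 / (2*(1+0.31)) = 132.824 GPa
K = E / (3*(1-2*nu))
K = 348 / (3*(1-2*0.31)) = 305.263 GPa
K/G = 305.263 / 132.824 = 2.298


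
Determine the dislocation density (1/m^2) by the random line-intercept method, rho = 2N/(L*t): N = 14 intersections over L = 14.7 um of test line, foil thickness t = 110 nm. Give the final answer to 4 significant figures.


rho = 2N / (L * t)
L = 14.7 um = 1.47e-05 m, t = 110 nm = 1.1e-07 m
rho = 2 * 14 / (1.47e-05 * 1.1e-07)
rho = 1.732e+13 1/m^2


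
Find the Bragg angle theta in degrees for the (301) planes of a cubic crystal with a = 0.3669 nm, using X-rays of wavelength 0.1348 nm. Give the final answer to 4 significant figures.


d = a / sqrt(h^2+k^2+l^2)
d = 0.3669 / sqrt(10) = 0.116024 nm
lambda = 2*d*sin(theta)  =>  sin(theta) = lambda / (2*d)
sin(theta) = 0.1348 / (2 * 0.116024) = 0.580914
theta = 35.51 deg


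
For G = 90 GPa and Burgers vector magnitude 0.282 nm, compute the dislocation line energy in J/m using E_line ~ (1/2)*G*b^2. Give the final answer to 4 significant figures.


E = G*b^2/2
b = 0.282 nm = 2.82e-10 m
G = 90 GPa = 9e+10 Pa
E = 0.5 * 9e+10 * (2.82e-10)^2
E = 3.579e-09 J/m


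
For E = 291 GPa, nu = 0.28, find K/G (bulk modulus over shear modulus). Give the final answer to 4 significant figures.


G = E / (2*(1+nu))
G = 291 / (2*(1+0.28)) = 113.672 GPa
K = E / (3*(1-2*nu))
K = 291 / (3*(1-2*0.28)) = 220.455 GPa
K/G = 220.455 / 113.672 = 1.939


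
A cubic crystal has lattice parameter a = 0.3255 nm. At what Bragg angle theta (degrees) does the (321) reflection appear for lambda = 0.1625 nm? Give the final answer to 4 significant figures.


d = a / sqrt(h^2+k^2+l^2)
d = 0.3255 / sqrt(14) = 0.0869935 nm
lambda = 2*d*sin(theta)  =>  sin(theta) = lambda / (2*d)
sin(theta) = 0.1625 / (2 * 0.0869935) = 0.933977
theta = 69.06 deg


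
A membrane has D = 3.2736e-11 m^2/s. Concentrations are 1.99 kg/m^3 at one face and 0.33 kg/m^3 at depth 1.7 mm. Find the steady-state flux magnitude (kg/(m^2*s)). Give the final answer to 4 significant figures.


J = -D * (dC/dx) = D * (C1 - C2) / dx
J = 3.2736e-11 * (1.99 - 0.33) / 1.7e-03
J = 3.197e-08 kg/(m^2*s)


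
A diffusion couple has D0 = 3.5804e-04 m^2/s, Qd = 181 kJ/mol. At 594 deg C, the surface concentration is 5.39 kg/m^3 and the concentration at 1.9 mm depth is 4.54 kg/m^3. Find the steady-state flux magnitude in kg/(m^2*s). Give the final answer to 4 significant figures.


Step 1: D = D0 * exp(-Qd/(R*T))
T = 594 + 273.15 = 867.15 K
D = 3.5804e-04 * exp(-181e3 / (8.314 * 867.15)) = 4.47316e-15 m^2/s
Step 2: J = D * (C1 - C2) / dx
J = 4.47316e-15 * (5.39 - 4.54) / 1.9e-03
J = 2.001e-12 kg/(m^2*s)


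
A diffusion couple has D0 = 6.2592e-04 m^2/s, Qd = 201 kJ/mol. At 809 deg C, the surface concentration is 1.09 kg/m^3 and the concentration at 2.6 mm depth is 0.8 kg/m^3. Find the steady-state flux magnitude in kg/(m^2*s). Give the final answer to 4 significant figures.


Step 1: D = D0 * exp(-Qd/(R*T))
T = 809 + 273.15 = 1082.15 K
D = 6.2592e-04 * exp(-201e3 / (8.314 * 1082.15)) = 1.24176e-13 m^2/s
Step 2: J = D * (C1 - C2) / dx
J = 1.24176e-13 * (1.09 - 0.8) / 2.6e-03
J = 1.385e-11 kg/(m^2*s)


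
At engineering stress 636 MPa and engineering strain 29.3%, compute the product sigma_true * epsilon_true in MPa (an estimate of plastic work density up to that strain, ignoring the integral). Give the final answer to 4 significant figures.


sigma_true = sigma_eng * (1 + epsilon_eng)
sigma_true = 636 * (1 + 0.293) = 822.348 MPa
epsilon_true = ln(1 + epsilon_eng)
epsilon_true = ln(1 + 0.293) = 0.256965
sigma_true * epsilon_true = 822.348 * 0.256965 = 211.3 MPa


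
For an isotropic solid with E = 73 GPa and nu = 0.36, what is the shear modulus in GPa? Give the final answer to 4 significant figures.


G = E / (2*(1+nu))
G = 73 / (2*(1+0.36))
G = 26.84 GPa


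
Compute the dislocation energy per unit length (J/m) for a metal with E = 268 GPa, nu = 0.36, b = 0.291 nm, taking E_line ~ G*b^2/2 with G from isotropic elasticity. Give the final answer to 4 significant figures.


Step 1: G = E / (2*(1+nu))
G = 268 / (2*(1+0.36)) = 98.5294 GPa = 9.85294e+10 Pa
Step 2: E_line = G*b^2/2
b = 0.291 nm = 2.91e-10 m
E_line = 0.5 * 9.85294e+10 * (2.91e-10)^2 = 4.172e-09 J/m


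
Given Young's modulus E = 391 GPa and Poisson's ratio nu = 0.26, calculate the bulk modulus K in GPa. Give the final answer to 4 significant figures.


K = E / (3*(1-2*nu))
K = 391 / (3*(1-2*0.26))
K = 271.5 GPa


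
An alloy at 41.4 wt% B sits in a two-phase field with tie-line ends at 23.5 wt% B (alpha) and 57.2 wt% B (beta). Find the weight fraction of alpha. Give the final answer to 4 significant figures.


f_alpha = (C_beta - C0) / (C_beta - C_alpha)
f_alpha = (57.2 - 41.4) / (57.2 - 23.5)
f_alpha = 0.4688


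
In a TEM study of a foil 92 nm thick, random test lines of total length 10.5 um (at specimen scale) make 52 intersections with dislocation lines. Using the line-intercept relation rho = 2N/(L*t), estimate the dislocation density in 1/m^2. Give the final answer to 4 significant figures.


rho = 2N / (L * t)
L = 10.5 um = 1.05e-05 m, t = 92 nm = 9.2e-08 m
rho = 2 * 52 / (1.05e-05 * 9.2e-08)
rho = 1.077e+14 1/m^2


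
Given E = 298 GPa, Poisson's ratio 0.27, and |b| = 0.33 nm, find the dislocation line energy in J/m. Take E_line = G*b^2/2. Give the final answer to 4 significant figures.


Step 1: G = E / (2*(1+nu))
G = 298 / (2*(1+0.27)) = 117.323 GPa = 1.17323e+11 Pa
Step 2: E_line = G*b^2/2
b = 0.33 nm = 3.3e-10 m
E_line = 0.5 * 1.17323e+11 * (3.3e-10)^2 = 6.388e-09 J/m


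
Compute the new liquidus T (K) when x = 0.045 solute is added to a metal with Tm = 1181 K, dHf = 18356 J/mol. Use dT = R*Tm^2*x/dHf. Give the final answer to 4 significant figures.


dT = R*Tm^2*x / dHf
dT = 8.314 * 1181^2 * 0.045 / 18356
dT = 28.4279 K
T_new = 1181 - 28.4279 = 1153 K


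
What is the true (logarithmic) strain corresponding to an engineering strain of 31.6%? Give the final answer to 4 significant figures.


epsilon_true = ln(1 + epsilon_eng)
epsilon_true = ln(1 + 0.316)
epsilon_true = 0.2746


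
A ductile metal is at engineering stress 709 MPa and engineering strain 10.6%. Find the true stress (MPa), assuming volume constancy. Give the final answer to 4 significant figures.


sigma_true = sigma_eng * (1 + epsilon_eng)
sigma_true = 709 * (1 + 0.106)
sigma_true = 784.2 MPa


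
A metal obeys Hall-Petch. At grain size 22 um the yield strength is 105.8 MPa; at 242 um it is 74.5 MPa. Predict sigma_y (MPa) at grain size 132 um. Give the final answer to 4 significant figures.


sigma_y = sigma0 + k / sqrt(d)
1/sqrt(d1) = 1/sqrt(2.2e-05) = 213.201;  1/sqrt(d2) = 64.2824
k = (sigma1 - sigma2) / (1/sqrt(d1) - 1/sqrt(d2)) = (105.8 - 74.5) / (213.201 - 64.2824) = 0.210182 MPa*m^0.5
sigma0 = sigma1 - k/sqrt(d1) = 105.8 - 0.210182*213.201 = 60.989 MPa
sigma_y(d3) = 60.989 + 0.210182 / sqrt(1.32e-04) = 79.28 MPa


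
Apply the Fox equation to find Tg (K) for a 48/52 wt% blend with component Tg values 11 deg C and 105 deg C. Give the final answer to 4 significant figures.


1/Tg = w1/Tg1 + w2/Tg2 (in Kelvin)
Tg1 = 284.15 K, Tg2 = 378.15 K
1/Tg = 0.48/284.15 + 0.52/378.15
Tg = 326.3 K


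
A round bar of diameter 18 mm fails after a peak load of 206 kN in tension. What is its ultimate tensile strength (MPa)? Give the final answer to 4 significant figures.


A0 = pi*(d/2)^2 = pi*(18/2)^2 = 254.469 mm^2
UTS = F_max / A0 = 206*1000 / 254.469
UTS = 809.5 MPa


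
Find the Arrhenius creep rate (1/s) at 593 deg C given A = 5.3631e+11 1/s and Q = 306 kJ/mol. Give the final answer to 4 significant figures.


rate = A * exp(-Q / (R*T))
T = 593 + 273.15 = 866.15 K
rate = 5.3631e+11 * exp(-306e3 / (8.314 * 866.15))
rate = 1.883e-07 1/s


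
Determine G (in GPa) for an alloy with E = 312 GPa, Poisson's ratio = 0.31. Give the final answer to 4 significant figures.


G = E / (2*(1+nu))
G = 312 / (2*(1+0.31))
G = 119.1 GPa


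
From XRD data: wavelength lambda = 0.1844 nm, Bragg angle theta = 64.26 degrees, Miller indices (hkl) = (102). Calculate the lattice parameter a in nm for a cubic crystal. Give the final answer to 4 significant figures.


d = lambda / (2*sin(theta))
d = 0.1844 / (2*sin(64.26 deg))
d = 0.102356 nm
a = d * sqrt(h^2+k^2+l^2) = 0.102356 * sqrt(5)
a = 0.2289 nm


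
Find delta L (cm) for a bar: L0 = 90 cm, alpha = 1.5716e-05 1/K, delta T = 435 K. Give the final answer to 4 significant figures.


dL = L0 * alpha * dT
dL = 90 * 1.5716e-05 * 435
dL = 0.6153 cm


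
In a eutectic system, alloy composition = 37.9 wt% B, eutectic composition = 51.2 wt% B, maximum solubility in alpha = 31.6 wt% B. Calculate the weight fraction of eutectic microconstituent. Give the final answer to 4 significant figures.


f_primary = (C_e - C0) / (C_e - C_alpha_max)
f_primary = (51.2 - 37.9) / (51.2 - 31.6)
f_primary = 0.678571
f_eutectic = 1 - 0.678571 = 0.3214


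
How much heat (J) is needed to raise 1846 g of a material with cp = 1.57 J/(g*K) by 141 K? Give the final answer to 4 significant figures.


Q = m * cp * dT
Q = 1846 * 1.57 * 141
Q = 408600 J


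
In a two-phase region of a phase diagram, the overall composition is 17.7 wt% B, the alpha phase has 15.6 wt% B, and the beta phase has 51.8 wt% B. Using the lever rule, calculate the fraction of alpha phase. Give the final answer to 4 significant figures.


f_alpha = (C_beta - C0) / (C_beta - C_alpha)
f_alpha = (51.8 - 17.7) / (51.8 - 15.6)
f_alpha = 0.942


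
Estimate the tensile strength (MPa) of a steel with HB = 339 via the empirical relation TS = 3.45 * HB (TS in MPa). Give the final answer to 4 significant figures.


TS (MPa) = 3.45 * HB
TS = 3.45 * 339
TS = 1170 MPa


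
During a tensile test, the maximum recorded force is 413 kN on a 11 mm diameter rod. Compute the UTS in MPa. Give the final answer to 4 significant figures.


A0 = pi*(d/2)^2 = pi*(11/2)^2 = 95.0332 mm^2
UTS = F_max / A0 = 413*1000 / 95.0332
UTS = 4346 MPa


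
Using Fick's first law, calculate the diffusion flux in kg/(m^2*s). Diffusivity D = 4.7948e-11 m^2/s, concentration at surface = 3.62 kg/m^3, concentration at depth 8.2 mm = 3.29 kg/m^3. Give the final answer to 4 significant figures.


J = -D * (dC/dx) = D * (C1 - C2) / dx
J = 4.7948e-11 * (3.62 - 3.29) / 8.2e-03
J = 1.93e-09 kg/(m^2*s)


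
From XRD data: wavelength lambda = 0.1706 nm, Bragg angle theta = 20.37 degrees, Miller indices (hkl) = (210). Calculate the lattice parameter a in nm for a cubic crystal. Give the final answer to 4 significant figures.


d = lambda / (2*sin(theta))
d = 0.1706 / (2*sin(20.37 deg))
d = 0.245058 nm
a = d * sqrt(h^2+k^2+l^2) = 0.245058 * sqrt(5)
a = 0.548 nm


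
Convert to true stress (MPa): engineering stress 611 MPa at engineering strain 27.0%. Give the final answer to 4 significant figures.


sigma_true = sigma_eng * (1 + epsilon_eng)
sigma_true = 611 * (1 + 0.27)
sigma_true = 776 MPa


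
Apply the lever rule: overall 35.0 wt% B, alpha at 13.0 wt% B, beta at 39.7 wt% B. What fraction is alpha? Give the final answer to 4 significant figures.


f_alpha = (C_beta - C0) / (C_beta - C_alpha)
f_alpha = (39.7 - 35.0) / (39.7 - 13.0)
f_alpha = 0.176


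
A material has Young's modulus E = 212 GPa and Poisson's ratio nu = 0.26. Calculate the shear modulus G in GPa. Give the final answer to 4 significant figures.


G = E / (2*(1+nu))
G = 212 / (2*(1+0.26))
G = 84.13 GPa


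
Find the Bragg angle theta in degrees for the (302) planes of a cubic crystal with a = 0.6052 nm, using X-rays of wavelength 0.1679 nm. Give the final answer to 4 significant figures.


d = a / sqrt(h^2+k^2+l^2)
d = 0.6052 / sqrt(13) = 0.167852 nm
lambda = 2*d*sin(theta)  =>  sin(theta) = lambda / (2*d)
sin(theta) = 0.1679 / (2 * 0.167852) = 0.500142
theta = 30.01 deg


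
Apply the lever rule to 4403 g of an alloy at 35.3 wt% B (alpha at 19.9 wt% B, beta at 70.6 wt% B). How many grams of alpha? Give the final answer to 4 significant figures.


f_alpha = (C_beta - C0) / (C_beta - C_alpha)
f_alpha = (70.6 - 35.3) / (70.6 - 19.9) = 0.696252
m_alpha = f_alpha * m_total = 0.696252 * 4403 = 3066 g


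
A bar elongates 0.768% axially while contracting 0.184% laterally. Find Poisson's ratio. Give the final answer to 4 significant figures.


nu = -epsilon_lat / epsilon_axial
Lateral strain is contraction (negative), so using magnitudes:
nu = 0.184 / 0.768
nu = 0.2396


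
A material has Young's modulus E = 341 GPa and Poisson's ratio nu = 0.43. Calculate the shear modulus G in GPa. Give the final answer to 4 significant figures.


G = E / (2*(1+nu))
G = 341 / (2*(1+0.43))
G = 119.2 GPa


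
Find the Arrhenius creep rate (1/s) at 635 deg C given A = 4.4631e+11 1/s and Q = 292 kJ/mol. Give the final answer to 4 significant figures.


rate = A * exp(-Q / (R*T))
T = 635 + 273.15 = 908.15 K
rate = 4.4631e+11 * exp(-292e3 / (8.314 * 908.15))
rate = 7.143e-06 1/s


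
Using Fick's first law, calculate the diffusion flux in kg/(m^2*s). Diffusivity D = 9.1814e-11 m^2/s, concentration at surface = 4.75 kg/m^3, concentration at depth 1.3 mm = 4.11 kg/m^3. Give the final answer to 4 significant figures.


J = -D * (dC/dx) = D * (C1 - C2) / dx
J = 9.1814e-11 * (4.75 - 4.11) / 1.3e-03
J = 4.52e-08 kg/(m^2*s)


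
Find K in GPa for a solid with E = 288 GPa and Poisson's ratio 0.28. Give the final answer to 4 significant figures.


K = E / (3*(1-2*nu))
K = 288 / (3*(1-2*0.28))
K = 218.2 GPa


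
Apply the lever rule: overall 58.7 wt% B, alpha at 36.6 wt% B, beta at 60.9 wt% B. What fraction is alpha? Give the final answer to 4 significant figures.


f_alpha = (C_beta - C0) / (C_beta - C_alpha)
f_alpha = (60.9 - 58.7) / (60.9 - 36.6)
f_alpha = 0.09053


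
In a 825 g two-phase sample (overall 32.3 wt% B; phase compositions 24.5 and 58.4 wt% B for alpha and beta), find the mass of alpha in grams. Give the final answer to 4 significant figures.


f_alpha = (C_beta - C0) / (C_beta - C_alpha)
f_alpha = (58.4 - 32.3) / (58.4 - 24.5) = 0.769912
m_alpha = f_alpha * m_total = 0.769912 * 825 = 635.2 g


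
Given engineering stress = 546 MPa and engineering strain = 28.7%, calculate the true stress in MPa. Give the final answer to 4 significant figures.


sigma_true = sigma_eng * (1 + epsilon_eng)
sigma_true = 546 * (1 + 0.287)
sigma_true = 702.7 MPa


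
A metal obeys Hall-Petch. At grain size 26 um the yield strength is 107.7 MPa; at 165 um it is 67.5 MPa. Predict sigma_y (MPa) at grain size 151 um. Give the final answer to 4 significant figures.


sigma_y = sigma0 + k / sqrt(d)
1/sqrt(d1) = 1/sqrt(2.6e-05) = 196.116;  1/sqrt(d2) = 77.8499
k = (sigma1 - sigma2) / (1/sqrt(d1) - 1/sqrt(d2)) = (107.7 - 67.5) / (196.116 - 77.8499) = 0.339911 MPa*m^0.5
sigma0 = sigma1 - k/sqrt(d1) = 107.7 - 0.339911*196.116 = 41.038 MPa
sigma_y(d3) = 41.038 + 0.339911 / sqrt(1.51e-04) = 68.7 MPa


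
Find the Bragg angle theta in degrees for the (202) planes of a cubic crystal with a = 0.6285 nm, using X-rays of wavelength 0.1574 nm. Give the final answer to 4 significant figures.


d = a / sqrt(h^2+k^2+l^2)
d = 0.6285 / sqrt(8) = 0.222208 nm
lambda = 2*d*sin(theta)  =>  sin(theta) = lambda / (2*d)
sin(theta) = 0.1574 / (2 * 0.222208) = 0.354172
theta = 20.74 deg


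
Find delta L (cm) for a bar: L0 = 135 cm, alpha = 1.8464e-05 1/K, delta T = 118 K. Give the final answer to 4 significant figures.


dL = L0 * alpha * dT
dL = 135 * 1.8464e-05 * 118
dL = 0.2941 cm


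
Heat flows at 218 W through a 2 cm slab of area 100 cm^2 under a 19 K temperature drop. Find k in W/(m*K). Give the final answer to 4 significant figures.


k = Q*L / (A*dT)
L = 0.02 m, A = 0.01 m^2
k = 218 * 0.02 / (0.01 * 19)
k = 22.95 W/(m*K)


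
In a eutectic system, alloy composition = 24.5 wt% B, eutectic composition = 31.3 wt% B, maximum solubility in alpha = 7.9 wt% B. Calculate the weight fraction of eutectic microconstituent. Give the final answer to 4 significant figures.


f_primary = (C_e - C0) / (C_e - C_alpha_max)
f_primary = (31.3 - 24.5) / (31.3 - 7.9)
f_primary = 0.290598
f_eutectic = 1 - 0.290598 = 0.7094


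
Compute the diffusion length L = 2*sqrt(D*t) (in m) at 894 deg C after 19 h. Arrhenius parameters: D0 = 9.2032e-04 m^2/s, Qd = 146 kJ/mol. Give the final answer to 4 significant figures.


Step 1: D = D0 * exp(-Qd/(R*T))
T = 1167.15 K
D = 9.2032e-04 * exp(-146e3 / (8.314 * 1167.15)) = 2.68917e-10 m^2/s
Step 2: L = 2*sqrt(D*t)
t = 19 h = 68400 s
L = 2*sqrt(2.68917e-10 * 68400) = 8.578e-03 m


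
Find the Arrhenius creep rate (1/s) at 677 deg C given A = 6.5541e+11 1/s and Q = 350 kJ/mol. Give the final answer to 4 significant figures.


rate = A * exp(-Q / (R*T))
T = 677 + 273.15 = 950.15 K
rate = 6.5541e+11 * exp(-350e3 / (8.314 * 950.15))
rate = 3.754e-08 1/s


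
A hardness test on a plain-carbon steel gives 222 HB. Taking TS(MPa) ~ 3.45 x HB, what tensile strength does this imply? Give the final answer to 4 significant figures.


TS (MPa) = 3.45 * HB
TS = 3.45 * 222
TS = 765.9 MPa


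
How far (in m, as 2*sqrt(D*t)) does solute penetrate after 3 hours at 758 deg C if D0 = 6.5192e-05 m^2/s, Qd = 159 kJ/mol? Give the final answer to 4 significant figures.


Step 1: D = D0 * exp(-Qd/(R*T))
T = 1031.15 K
D = 6.5192e-05 * exp(-159e3 / (8.314 * 1031.15)) = 5.74765e-13 m^2/s
Step 2: L = 2*sqrt(D*t)
t = 3 h = 10800 s
L = 2*sqrt(5.74765e-13 * 10800) = 1.576e-04 m


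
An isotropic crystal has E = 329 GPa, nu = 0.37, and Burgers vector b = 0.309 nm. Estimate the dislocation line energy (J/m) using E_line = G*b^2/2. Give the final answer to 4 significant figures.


Step 1: G = E / (2*(1+nu))
G = 329 / (2*(1+0.37)) = 120.073 GPa = 1.20073e+11 Pa
Step 2: E_line = G*b^2/2
b = 0.309 nm = 3.09e-10 m
E_line = 0.5 * 1.20073e+11 * (3.09e-10)^2 = 5.732e-09 J/m


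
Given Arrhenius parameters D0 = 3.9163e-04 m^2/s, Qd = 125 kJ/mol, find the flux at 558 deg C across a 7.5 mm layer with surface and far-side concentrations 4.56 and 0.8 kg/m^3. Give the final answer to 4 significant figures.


Step 1: D = D0 * exp(-Qd/(R*T))
T = 558 + 273.15 = 831.15 K
D = 3.9163e-04 * exp(-125e3 / (8.314 * 831.15)) = 5.45524e-12 m^2/s
Step 2: J = D * (C1 - C2) / dx
J = 5.45524e-12 * (4.56 - 0.8) / 7.5e-03
J = 2.735e-09 kg/(m^2*s)


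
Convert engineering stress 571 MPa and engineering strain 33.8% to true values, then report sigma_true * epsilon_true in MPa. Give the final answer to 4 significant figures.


sigma_true = sigma_eng * (1 + epsilon_eng)
sigma_true = 571 * (1 + 0.338) = 763.998 MPa
epsilon_true = ln(1 + epsilon_eng)
epsilon_true = ln(1 + 0.338) = 0.291176
sigma_true * epsilon_true = 763.998 * 0.291176 = 222.5 MPa


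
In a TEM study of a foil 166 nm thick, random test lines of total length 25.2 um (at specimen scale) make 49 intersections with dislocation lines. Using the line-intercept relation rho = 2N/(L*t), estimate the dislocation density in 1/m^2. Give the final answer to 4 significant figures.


rho = 2N / (L * t)
L = 25.2 um = 2.52e-05 m, t = 166 nm = 1.66e-07 m
rho = 2 * 49 / (2.52e-05 * 1.66e-07)
rho = 2.343e+13 1/m^2


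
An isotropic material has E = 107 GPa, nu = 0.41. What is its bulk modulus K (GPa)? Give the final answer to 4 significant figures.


K = E / (3*(1-2*nu))
K = 107 / (3*(1-2*0.41))
K = 198.1 GPa


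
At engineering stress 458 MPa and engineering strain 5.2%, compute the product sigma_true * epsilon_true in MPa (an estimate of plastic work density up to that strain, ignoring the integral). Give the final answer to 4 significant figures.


sigma_true = sigma_eng * (1 + epsilon_eng)
sigma_true = 458 * (1 + 0.052) = 481.816 MPa
epsilon_true = ln(1 + epsilon_eng)
epsilon_true = ln(1 + 0.052) = 0.0506931
sigma_true * epsilon_true = 481.816 * 0.0506931 = 24.42 MPa


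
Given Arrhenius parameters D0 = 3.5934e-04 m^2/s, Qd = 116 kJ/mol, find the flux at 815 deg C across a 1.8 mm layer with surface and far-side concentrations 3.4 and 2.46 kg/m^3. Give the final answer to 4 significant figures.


Step 1: D = D0 * exp(-Qd/(R*T))
T = 815 + 273.15 = 1088.15 K
D = 3.5934e-04 * exp(-116e3 / (8.314 * 1088.15)) = 9.70371e-10 m^2/s
Step 2: J = D * (C1 - C2) / dx
J = 9.70371e-10 * (3.4 - 2.46) / 1.8e-03
J = 5.067e-07 kg/(m^2*s)


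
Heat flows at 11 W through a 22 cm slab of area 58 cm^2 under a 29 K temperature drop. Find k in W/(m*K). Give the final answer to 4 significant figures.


k = Q*L / (A*dT)
L = 0.22 m, A = 5.8e-03 m^2
k = 11 * 0.22 / (5.8e-03 * 29)
k = 14.39 W/(m*K)


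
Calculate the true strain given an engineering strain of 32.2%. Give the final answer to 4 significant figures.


epsilon_true = ln(1 + epsilon_eng)
epsilon_true = ln(1 + 0.322)
epsilon_true = 0.2791


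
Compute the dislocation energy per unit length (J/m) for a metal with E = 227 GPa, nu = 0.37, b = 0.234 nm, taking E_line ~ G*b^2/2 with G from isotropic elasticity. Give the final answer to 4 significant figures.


Step 1: G = E / (2*(1+nu))
G = 227 / (2*(1+0.37)) = 82.8467 GPa = 8.28467e+10 Pa
Step 2: E_line = G*b^2/2
b = 0.234 nm = 2.34e-10 m
E_line = 0.5 * 8.28467e+10 * (2.34e-10)^2 = 2.268e-09 J/m


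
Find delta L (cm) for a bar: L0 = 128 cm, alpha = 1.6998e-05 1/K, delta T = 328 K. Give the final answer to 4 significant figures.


dL = L0 * alpha * dT
dL = 128 * 1.6998e-05 * 328
dL = 0.7136 cm


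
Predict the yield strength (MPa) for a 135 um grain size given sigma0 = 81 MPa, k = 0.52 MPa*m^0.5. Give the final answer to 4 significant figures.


sigma_y = sigma0 + k / sqrt(d)
d = 135 um = 1.35e-04 m
sigma_y = 81 + 0.52 / sqrt(1.35e-04)
sigma_y = 125.8 MPa


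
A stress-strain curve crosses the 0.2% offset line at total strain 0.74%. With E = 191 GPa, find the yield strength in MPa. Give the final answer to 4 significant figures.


Offset strain = 0.002
Elastic strain at yield = total_strain - offset = 7.4e-03 - 0.002 = 5.4e-03
sigma_y = E * elastic_strain = 191000 * 5.4e-03
sigma_y = 1031 MPa


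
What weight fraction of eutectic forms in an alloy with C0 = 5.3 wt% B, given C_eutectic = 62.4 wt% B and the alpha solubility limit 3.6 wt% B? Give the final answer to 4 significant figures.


f_primary = (C_e - C0) / (C_e - C_alpha_max)
f_primary = (62.4 - 5.3) / (62.4 - 3.6)
f_primary = 0.971088
f_eutectic = 1 - 0.971088 = 0.02891


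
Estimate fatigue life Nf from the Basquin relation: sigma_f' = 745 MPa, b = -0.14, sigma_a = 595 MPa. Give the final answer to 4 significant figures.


sigma_a = sigma_f' * (2*Nf)^b
2*Nf = (sigma_a / sigma_f')^(1/b)
2*Nf = (595 / 745)^(1/-0.14)
2*Nf = 4.98223
Nf = 2.491 cycles


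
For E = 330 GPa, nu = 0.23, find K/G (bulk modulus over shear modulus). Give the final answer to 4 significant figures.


G = E / (2*(1+nu))
G = 330 / (2*(1+0.23)) = 134.146 GPa
K = E / (3*(1-2*nu))
K = 330 / (3*(1-2*0.23)) = 203.704 GPa
K/G = 203.704 / 134.146 = 1.519


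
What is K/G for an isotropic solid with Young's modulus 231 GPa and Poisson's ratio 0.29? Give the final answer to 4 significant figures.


G = E / (2*(1+nu))
G = 231 / (2*(1+0.29)) = 89.5349 GPa
K = E / (3*(1-2*nu))
K = 231 / (3*(1-2*0.29)) = 183.333 GPa
K/G = 183.333 / 89.5349 = 2.048


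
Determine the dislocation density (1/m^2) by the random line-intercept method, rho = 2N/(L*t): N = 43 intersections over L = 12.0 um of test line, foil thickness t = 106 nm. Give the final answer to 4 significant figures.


rho = 2N / (L * t)
L = 12.0 um = 1.2e-05 m, t = 106 nm = 1.06e-07 m
rho = 2 * 43 / (1.2e-05 * 1.06e-07)
rho = 6.761e+13 1/m^2


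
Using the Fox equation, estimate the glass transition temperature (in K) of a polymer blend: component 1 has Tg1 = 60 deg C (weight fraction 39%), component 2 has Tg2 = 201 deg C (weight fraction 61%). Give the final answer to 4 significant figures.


1/Tg = w1/Tg1 + w2/Tg2 (in Kelvin)
Tg1 = 333.15 K, Tg2 = 474.15 K
1/Tg = 0.39/333.15 + 0.61/474.15
Tg = 407 K


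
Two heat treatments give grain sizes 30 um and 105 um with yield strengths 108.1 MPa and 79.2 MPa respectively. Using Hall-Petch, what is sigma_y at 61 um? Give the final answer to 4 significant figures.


sigma_y = sigma0 + k / sqrt(d)
1/sqrt(d1) = 1/sqrt(3e-05) = 182.574;  1/sqrt(d2) = 97.59
k = (sigma1 - sigma2) / (1/sqrt(d1) - 1/sqrt(d2)) = (108.1 - 79.2) / (182.574 - 97.59) = 0.340063 MPa*m^0.5
sigma0 = sigma1 - k/sqrt(d1) = 108.1 - 0.340063*182.574 = 46.0132 MPa
sigma_y(d3) = 46.0132 + 0.340063 / sqrt(6.1e-05) = 89.55 MPa


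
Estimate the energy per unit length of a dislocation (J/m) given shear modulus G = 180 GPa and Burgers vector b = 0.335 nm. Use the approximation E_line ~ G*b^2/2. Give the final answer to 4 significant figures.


E = G*b^2/2
b = 0.335 nm = 3.35e-10 m
G = 180 GPa = 1.8e+11 Pa
E = 0.5 * 1.8e+11 * (3.35e-10)^2
E = 1.01e-08 J/m


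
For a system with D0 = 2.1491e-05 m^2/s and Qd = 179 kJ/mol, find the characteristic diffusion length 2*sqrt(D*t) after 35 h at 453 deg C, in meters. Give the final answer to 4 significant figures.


Step 1: D = D0 * exp(-Qd/(R*T))
T = 726.15 K
D = 2.1491e-05 * exp(-179e3 / (8.314 * 726.15)) = 2.85538e-18 m^2/s
Step 2: L = 2*sqrt(D*t)
t = 35 h = 126000 s
L = 2*sqrt(2.85538e-18 * 126000) = 1.2e-06 m
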